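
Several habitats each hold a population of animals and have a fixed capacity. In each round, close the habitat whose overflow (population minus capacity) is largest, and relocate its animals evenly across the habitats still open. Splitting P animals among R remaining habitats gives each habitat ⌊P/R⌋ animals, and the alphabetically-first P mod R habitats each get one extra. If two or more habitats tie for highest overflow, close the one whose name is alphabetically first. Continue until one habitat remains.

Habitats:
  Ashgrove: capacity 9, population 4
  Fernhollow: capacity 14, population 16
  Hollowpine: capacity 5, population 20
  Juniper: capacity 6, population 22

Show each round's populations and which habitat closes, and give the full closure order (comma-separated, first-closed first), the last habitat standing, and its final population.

Round 1: Ashgrove=4 Fernhollow=16 Hollowpine=20 Juniper=22 → close Juniper (overflow 16)
  22÷3 = 7 each, +1 to first 1
Round 2: Ashgrove=12 Fernhollow=23 Hollowpine=27 → close Hollowpine (overflow 22)
  27÷2 = 13 each, +1 to first 1
Round 3: Ashgrove=26 Fernhollow=36 → close Fernhollow (overflow 22)
  36÷1 = 36 each, +1 to first 0

Closure order: Juniper, Hollowpine, Fernhollow
Last habitat: Ashgrove with 62 animals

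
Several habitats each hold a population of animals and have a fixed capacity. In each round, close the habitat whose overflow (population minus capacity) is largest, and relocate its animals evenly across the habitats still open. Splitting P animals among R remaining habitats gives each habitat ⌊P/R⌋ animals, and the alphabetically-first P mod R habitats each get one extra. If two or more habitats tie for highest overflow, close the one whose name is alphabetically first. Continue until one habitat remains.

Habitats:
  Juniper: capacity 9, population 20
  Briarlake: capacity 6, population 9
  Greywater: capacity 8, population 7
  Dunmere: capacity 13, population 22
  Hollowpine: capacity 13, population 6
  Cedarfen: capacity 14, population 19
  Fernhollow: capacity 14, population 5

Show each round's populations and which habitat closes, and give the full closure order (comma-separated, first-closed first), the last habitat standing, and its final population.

Round 1: Briarlake=9 Cedarfen=19 Dunmere=22 Fernhollow=5 Greywater=7 Hollowpine=6 Juniper=20 → close Juniper (overflow 11)
  20÷6 = 3 each, +1 to first 2
Round 2: Briarlake=13 Cedarfen=23 Dunmere=25 Fernhollow=8 Greywater=10 Hollowpine=9 → close Dunmere (overflow 12)
  25÷5 = 5 each, +1 to first 0
Round 3: Briarlake=18 Cedarfen=28 Fernhollow=13 Greywater=15 Hollowpine=14 → close Cedarfen (overflow 14)
  28÷4 = 7 each, +1 to first 0
Round 4: Briarlake=25 Fernhollow=20 Greywater=22 Hollowpine=21 → close Briarlake (overflow 19)
  25÷3 = 8 each, +1 to first 1
Round 5: Fernhollow=29 Greywater=30 Hollowpine=29 → close Greywater (overflow 22)
  30÷2 = 15 each, +1 to first 0
Round 6: Fernhollow=44 Hollowpine=44 → close Hollowpine (overflow 31)
  44÷1 = 44 each, +1 to first 0

Closure order: Juniper, Dunmere, Cedarfen, Briarlake, Greywater, Hollowpine
Last habitat: Fernhollow with 88 animals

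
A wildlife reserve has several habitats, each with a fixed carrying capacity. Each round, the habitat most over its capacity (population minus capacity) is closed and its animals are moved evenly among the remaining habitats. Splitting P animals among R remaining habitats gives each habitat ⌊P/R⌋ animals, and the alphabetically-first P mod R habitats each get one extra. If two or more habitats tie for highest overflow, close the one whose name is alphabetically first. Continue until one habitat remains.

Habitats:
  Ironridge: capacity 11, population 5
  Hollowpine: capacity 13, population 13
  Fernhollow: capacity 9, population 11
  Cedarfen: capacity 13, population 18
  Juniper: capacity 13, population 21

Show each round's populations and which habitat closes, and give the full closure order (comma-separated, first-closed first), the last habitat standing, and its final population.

Round 1: Cedarfen=18 Fernhollow=11 Hollowpine=13 Ironridge=5 Juniper=21 → close Juniper (overflow 8)
  21÷4 = 5 each, +1 to first 1
Round 2: Cedarfen=24 Fernhollow=16 Hollowpine=18 Ironridge=10 → close Cedarfen (overflow 11)
  24÷3 = 8 each, +1 to first 0
Round 3: Fernhollow=24 Hollowpine=26 Ironridge=18 → close Fernhollow (overflow 15)
  24÷2 = 12 each, +1 to first 0
Round 4: Hollowpine=38 Ironridge=30 → close Hollowpine (overflow 25)
  38÷1 = 38 each, +1 to first 0

Closure order: Juniper, Cedarfen, Fernhollow, Hollowpine
Last habitat: Ironridge with 68 animals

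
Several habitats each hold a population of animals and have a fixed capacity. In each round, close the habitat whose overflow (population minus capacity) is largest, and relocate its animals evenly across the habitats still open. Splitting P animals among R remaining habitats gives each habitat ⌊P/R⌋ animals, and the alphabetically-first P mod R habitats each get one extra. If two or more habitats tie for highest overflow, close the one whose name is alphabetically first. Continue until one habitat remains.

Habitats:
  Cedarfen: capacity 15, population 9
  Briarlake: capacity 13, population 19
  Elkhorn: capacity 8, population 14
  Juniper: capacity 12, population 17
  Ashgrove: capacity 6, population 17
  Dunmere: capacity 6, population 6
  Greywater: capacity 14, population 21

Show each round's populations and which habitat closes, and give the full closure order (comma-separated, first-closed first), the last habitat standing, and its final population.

Closure order: Ashgrove, Greywater, Briarlake, Elkhorn, Juniper, Dunmere
Last habitat: Cedarfen with 103 animals

Round 1: Ashgrove=17 Briarlake=19 Cedarfen=9 Dunmere=6 Elkhorn=14 Greywater=21 Juniper=17 → close Ashgrove (overflow 11)
  17÷6 = 2 each, +1 to first 5
Round 2: Briarlake=22 Cedarfen=12 Dunmere=9 Elkhorn=17 Greywater=24 Juniper=19 → close Greywater (overflow 10)
  24÷5 = 4 each, +1 to first 4
Round 3: Briarlake=27 Cedarfen=17 Dunmere=14 Elkhorn=22 Juniper=23 → close Briarlake (overflow 14)
  27÷4 = 6 each, +1 to first 3
Round 4: Cedarfen=24 Dunmere=21 Elkhorn=29 Juniper=29 → close Elkhorn (overflow 21)
  29÷3 = 9 each, +1 to first 2
Round 5: Cedarfen=34 Dunmere=31 Juniper=38 → close Juniper (overflow 26)
  38÷2 = 19 each, +1 to first 0
Round 6: Cedarfen=53 Dunmere=50 → close Dunmere (overflow 44)
  50÷1 = 50 each, +1 to first 0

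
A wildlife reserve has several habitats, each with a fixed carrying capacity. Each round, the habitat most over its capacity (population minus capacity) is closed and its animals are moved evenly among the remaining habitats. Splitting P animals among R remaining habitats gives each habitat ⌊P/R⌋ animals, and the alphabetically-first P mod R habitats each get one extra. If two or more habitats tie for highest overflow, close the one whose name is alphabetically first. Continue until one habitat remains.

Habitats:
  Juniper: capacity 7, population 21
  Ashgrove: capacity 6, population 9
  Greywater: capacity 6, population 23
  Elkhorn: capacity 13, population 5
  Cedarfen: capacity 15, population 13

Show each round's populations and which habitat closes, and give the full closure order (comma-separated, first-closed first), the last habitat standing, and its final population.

Round 1: Ashgrove=9 Cedarfen=13 Elkhorn=5 Greywater=23 Juniper=21 → close Greywater (overflow 17)
  23÷4 = 5 each, +1 to first 3
Round 2: Ashgrove=15 Cedarfen=19 Elkhorn=11 Juniper=26 → close Juniper (overflow 19)
  26÷3 = 8 each, +1 to first 2
Round 3: Ashgrove=24 Cedarfen=28 Elkhorn=19 → close Ashgrove (overflow 18)
  24÷2 = 12 each, +1 to first 0
Round 4: Cedarfen=40 Elkhorn=31 → close Cedarfen (overflow 25)
  40÷1 = 40 each, +1 to first 0

Closure order: Greywater, Juniper, Ashgrove, Cedarfen
Last habitat: Elkhorn with 71 animals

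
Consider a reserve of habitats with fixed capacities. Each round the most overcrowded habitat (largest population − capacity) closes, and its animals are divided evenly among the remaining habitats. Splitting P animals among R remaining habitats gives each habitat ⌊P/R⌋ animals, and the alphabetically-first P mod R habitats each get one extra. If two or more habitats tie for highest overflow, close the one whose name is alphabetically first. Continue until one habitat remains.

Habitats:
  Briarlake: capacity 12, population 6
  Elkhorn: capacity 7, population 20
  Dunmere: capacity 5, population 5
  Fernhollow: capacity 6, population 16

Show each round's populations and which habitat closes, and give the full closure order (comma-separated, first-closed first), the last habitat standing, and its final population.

Round 1: Briarlake=6 Dunmere=5 Elkhorn=20 Fernhollow=16 → close Elkhorn (overflow 13)
  20÷3 = 6 each, +1 to first 2
Round 2: Briarlake=13 Dunmere=12 Fernhollow=22 → close Fernhollow (overflow 16)
  22÷2 = 11 each, +1 to first 0
Round 3: Briarlake=24 Dunmere=23 → close Dunmere (overflow 18)
  23÷1 = 23 each, +1 to first 0

Closure order: Elkhorn, Fernhollow, Dunmere
Last habitat: Briarlake with 47 animals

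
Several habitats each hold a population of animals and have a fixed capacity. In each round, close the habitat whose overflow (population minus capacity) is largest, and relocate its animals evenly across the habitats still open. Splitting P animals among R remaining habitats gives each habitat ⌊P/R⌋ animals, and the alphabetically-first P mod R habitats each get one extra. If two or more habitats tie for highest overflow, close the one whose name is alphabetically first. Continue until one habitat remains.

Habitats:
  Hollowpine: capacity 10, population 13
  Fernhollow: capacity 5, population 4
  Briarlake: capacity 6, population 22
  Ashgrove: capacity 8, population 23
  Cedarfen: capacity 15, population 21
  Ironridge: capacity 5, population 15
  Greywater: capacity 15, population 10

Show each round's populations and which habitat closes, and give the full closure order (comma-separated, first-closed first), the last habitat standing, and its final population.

Round 1: Ashgrove=23 Briarlake=22 Cedarfen=21 Fernhollow=4 Greywater=10 Hollowpine=13 Ironridge=15 → close Briarlake (overflow 16)
  22÷6 = 3 each, +1 to first 4
Round 2: Ashgrove=27 Cedarfen=25 Fernhollow=8 Greywater=14 Hollowpine=16 Ironridge=18 → close Ashgrove (overflow 19)
  27÷5 = 5 each, +1 to first 2
Round 3: Cedarfen=31 Fernhollow=14 Greywater=19 Hollowpine=21 Ironridge=23 → close Ironridge (overflow 18)
  23÷4 = 5 each, +1 to first 3
Round 4: Cedarfen=37 Fernhollow=20 Greywater=25 Hollowpine=26 → close Cedarfen (overflow 22)
  37÷3 = 12 each, +1 to first 1
Round 5: Fernhollow=33 Greywater=37 Hollowpine=38 → close Fernhollow (overflow 28)
  33÷2 = 16 each, +1 to first 1
Round 6: Greywater=54 Hollowpine=54 → close Hollowpine (overflow 44)
  54÷1 = 54 each, +1 to first 0

Closure order: Briarlake, Ashgrove, Ironridge, Cedarfen, Fernhollow, Hollowpine
Last habitat: Greywater with 108 animals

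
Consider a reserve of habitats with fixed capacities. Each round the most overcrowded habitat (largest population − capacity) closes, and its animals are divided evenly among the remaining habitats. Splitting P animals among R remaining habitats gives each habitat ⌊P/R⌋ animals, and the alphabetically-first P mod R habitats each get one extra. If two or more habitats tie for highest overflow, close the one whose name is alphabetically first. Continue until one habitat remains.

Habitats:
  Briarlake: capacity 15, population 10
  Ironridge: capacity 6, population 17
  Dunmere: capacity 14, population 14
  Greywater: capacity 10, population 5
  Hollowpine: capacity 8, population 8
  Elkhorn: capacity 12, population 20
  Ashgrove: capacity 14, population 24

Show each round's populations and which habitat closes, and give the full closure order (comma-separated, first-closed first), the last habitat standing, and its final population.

Closure order: Ironridge, Ashgrove, Elkhorn, Dunmere, Hollowpine, Briarlake
Last habitat: Greywater with 98 animals

Round 1: Ashgrove=24 Briarlake=10 Dunmere=14 Elkhorn=20 Greywater=5 Hollowpine=8 Ironridge=17 → close Ironridge (overflow 11)
  17÷6 = 2 each, +1 to first 5
Round 2: Ashgrove=27 Briarlake=13 Dunmere=17 Elkhorn=23 Greywater=8 Hollowpine=10 → close Ashgrove (overflow 13)
  27÷5 = 5 each, +1 to first 2
Round 3: Briarlake=19 Dunmere=23 Elkhorn=28 Greywater=13 Hollowpine=15 → close Elkhorn (overflow 16)
  28÷4 = 7 each, +1 to first 0
Round 4: Briarlake=26 Dunmere=30 Greywater=20 Hollowpine=22 → close Dunmere (overflow 16)
  30÷3 = 10 each, +1 to first 0
Round 5: Briarlake=36 Greywater=30 Hollowpine=32 → close Hollowpine (overflow 24)
  32÷2 = 16 each, +1 to first 0
Round 6: Briarlake=52 Greywater=46 → close Briarlake (overflow 37)
  52÷1 = 52 each, +1 to first 0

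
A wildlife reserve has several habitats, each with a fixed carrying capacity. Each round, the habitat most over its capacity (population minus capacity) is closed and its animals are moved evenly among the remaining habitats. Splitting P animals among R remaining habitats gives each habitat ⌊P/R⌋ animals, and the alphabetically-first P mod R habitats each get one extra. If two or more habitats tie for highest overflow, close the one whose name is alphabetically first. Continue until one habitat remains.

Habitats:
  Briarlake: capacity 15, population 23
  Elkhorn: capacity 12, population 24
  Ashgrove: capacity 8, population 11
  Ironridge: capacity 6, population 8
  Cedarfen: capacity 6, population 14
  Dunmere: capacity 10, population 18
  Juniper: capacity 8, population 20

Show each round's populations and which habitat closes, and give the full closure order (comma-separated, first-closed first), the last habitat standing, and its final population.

Round 1: Ashgrove=11 Briarlake=23 Cedarfen=14 Dunmere=18 Elkhorn=24 Ironridge=8 Juniper=20 → close Elkhorn (overflow 12)
  24÷6 = 4 each, +1 to first 0
Round 2: Ashgrove=15 Briarlake=27 Cedarfen=18 Dunmere=22 Ironridge=12 Juniper=24 → close Juniper (overflow 16)
  24÷5 = 4 each, +1 to first 4
Round 3: Ashgrove=20 Briarlake=32 Cedarfen=23 Dunmere=27 Ironridge=16 → close Briarlake (overflow 17)
  32÷4 = 8 each, +1 to first 0
Round 4: Ashgrove=28 Cedarfen=31 Dunmere=35 Ironridge=24 → close Cedarfen (overflow 25)
  31÷3 = 10 each, +1 to first 1
Round 5: Ashgrove=39 Dunmere=45 Ironridge=34 → close Dunmere (overflow 35)
  45÷2 = 22 each, +1 to first 1
Round 6: Ashgrove=62 Ironridge=56 → close Ashgrove (overflow 54)
  62÷1 = 62 each, +1 to first 0

Closure order: Elkhorn, Juniper, Briarlake, Cedarfen, Dunmere, Ashgrove
Last habitat: Ironridge with 118 animals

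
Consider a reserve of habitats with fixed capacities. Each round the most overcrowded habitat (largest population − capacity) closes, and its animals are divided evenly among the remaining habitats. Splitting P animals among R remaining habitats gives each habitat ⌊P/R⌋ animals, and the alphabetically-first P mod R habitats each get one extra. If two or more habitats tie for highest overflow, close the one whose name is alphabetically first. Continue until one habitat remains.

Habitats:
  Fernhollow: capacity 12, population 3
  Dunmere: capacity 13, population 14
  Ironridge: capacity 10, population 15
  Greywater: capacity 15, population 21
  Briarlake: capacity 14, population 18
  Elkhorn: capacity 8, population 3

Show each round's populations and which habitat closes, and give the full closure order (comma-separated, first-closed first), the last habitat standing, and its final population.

Round 1: Briarlake=18 Dunmere=14 Elkhorn=3 Fernhollow=3 Greywater=21 Ironridge=15 → close Greywater (overflow 6)
  21÷5 = 4 each, +1 to first 1
Round 2: Briarlake=23 Dunmere=18 Elkhorn=7 Fernhollow=7 Ironridge=19 → close Briarlake (overflow 9)
  23÷4 = 5 each, +1 to first 3
Round 3: Dunmere=24 Elkhorn=13 Fernhollow=13 Ironridge=24 → close Ironridge (overflow 14)
  24÷3 = 8 each, +1 to first 0
Round 4: Dunmere=32 Elkhorn=21 Fernhollow=21 → close Dunmere (overflow 19)
  32÷2 = 16 each, +1 to first 0
Round 5: Elkhorn=37 Fernhollow=37 → close Elkhorn (overflow 29)
  37÷1 = 37 each, +1 to first 0

Closure order: Greywater, Briarlake, Ironridge, Dunmere, Elkhorn
Last habitat: Fernhollow with 74 animals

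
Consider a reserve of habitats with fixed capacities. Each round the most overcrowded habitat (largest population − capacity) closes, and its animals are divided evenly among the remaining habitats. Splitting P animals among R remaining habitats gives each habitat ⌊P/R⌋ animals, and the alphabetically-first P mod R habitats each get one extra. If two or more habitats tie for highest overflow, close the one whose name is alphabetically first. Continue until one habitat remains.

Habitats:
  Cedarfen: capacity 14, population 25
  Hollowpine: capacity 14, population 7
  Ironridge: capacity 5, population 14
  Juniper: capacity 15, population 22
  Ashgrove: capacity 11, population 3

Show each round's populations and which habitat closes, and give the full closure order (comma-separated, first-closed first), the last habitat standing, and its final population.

Closure order: Cedarfen, Ironridge, Juniper, Ashgrove
Last habitat: Hollowpine with 71 animals

Round 1: Ashgrove=3 Cedarfen=25 Hollowpine=7 Ironridge=14 Juniper=22 → close Cedarfen (overflow 11)
  25÷4 = 6 each, +1 to first 1
Round 2: Ashgrove=10 Hollowpine=13 Ironridge=20 Juniper=28 → close Ironridge (overflow 15)
  20÷3 = 6 each, +1 to first 2
Round 3: Ashgrove=17 Hollowpine=20 Juniper=34 → close Juniper (overflow 19)
  34÷2 = 17 each, +1 to first 0
Round 4: Ashgrove=34 Hollowpine=37 → close Ashgrove (overflow 23)
  34÷1 = 34 each, +1 to first 0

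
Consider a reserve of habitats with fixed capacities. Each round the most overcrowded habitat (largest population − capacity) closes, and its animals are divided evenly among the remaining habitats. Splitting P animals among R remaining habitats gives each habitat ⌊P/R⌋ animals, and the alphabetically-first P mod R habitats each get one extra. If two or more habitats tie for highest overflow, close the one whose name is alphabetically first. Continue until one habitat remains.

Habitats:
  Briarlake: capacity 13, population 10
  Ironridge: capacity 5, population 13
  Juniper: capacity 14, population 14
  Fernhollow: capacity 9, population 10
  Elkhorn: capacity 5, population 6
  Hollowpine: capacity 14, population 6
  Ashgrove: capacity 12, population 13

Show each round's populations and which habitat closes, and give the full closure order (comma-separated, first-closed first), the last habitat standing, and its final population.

Closure order: Ironridge, Ashgrove, Elkhorn, Fernhollow, Juniper, Briarlake
Last habitat: Hollowpine with 72 animals

Round 1: Ashgrove=13 Briarlake=10 Elkhorn=6 Fernhollow=10 Hollowpine=6 Ironridge=13 Juniper=14 → close Ironridge (overflow 8)
  13÷6 = 2 each, +1 to first 1
Round 2: Ashgrove=16 Briarlake=12 Elkhorn=8 Fernhollow=12 Hollowpine=8 Juniper=16 → close Ashgrove (overflow 4)
  16÷5 = 3 each, +1 to first 1
Round 3: Briarlake=16 Elkhorn=11 Fernhollow=15 Hollowpine=11 Juniper=19 → close Elkhorn (overflow 6)
  11÷4 = 2 each, +1 to first 3
Round 4: Briarlake=19 Fernhollow=18 Hollowpine=14 Juniper=21 → close Fernhollow (overflow 9)
  18÷3 = 6 each, +1 to first 0
Round 5: Briarlake=25 Hollowpine=20 Juniper=27 → close Juniper (overflow 13)
  27÷2 = 13 each, +1 to first 1
Round 6: Briarlake=39 Hollowpine=33 → close Briarlake (overflow 26)
  39÷1 = 39 each, +1 to first 0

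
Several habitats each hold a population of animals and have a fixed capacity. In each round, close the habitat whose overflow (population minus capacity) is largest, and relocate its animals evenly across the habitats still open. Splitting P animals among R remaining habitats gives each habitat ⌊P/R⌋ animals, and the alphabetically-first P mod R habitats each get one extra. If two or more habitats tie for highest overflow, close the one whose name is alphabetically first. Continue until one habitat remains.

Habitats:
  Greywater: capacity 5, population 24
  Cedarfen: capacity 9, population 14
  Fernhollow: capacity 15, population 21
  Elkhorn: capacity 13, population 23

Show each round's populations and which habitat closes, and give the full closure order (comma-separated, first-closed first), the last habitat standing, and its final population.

Round 1: Cedarfen=14 Elkhorn=23 Fernhollow=21 Greywater=24 → close Greywater (overflow 19)
  24÷3 = 8 each, +1 to first 0
Round 2: Cedarfen=22 Elkhorn=31 Fernhollow=29 → close Elkhorn (overflow 18)
  31÷2 = 15 each, +1 to first 1
Round 3: Cedarfen=38 Fernhollow=44 → close Cedarfen (overflow 29)
  38÷1 = 38 each, +1 to first 0

Closure order: Greywater, Elkhorn, Cedarfen
Last habitat: Fernhollow with 82 animals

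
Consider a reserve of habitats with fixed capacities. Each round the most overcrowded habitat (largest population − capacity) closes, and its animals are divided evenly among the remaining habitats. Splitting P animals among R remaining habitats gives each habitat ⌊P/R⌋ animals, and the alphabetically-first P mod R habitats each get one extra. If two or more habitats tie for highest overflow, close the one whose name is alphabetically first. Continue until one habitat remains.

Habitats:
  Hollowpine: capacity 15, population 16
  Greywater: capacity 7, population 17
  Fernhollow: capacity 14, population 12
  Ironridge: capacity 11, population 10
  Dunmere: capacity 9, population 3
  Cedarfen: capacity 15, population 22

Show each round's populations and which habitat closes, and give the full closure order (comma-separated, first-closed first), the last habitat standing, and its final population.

Round 1: Cedarfen=22 Dunmere=3 Fernhollow=12 Greywater=17 Hollowpine=16 Ironridge=10 → close Greywater (overflow 10)
  17÷5 = 3 each, +1 to first 2
Round 2: Cedarfen=26 Dunmere=7 Fernhollow=15 Hollowpine=19 Ironridge=13 → close Cedarfen (overflow 11)
  26÷4 = 6 each, +1 to first 2
Round 3: Dunmere=14 Fernhollow=22 Hollowpine=25 Ironridge=19 → close Hollowpine (overflow 10)
  25÷3 = 8 each, +1 to first 1
Round 4: Dunmere=23 Fernhollow=30 Ironridge=27 → close Fernhollow (overflow 16)
  30÷2 = 15 each, +1 to first 0
Round 5: Dunmere=38 Ironridge=42 → close Ironridge (overflow 31)
  42÷1 = 42 each, +1 to first 0

Closure order: Greywater, Cedarfen, Hollowpine, Fernhollow, Ironridge
Last habitat: Dunmere with 80 animals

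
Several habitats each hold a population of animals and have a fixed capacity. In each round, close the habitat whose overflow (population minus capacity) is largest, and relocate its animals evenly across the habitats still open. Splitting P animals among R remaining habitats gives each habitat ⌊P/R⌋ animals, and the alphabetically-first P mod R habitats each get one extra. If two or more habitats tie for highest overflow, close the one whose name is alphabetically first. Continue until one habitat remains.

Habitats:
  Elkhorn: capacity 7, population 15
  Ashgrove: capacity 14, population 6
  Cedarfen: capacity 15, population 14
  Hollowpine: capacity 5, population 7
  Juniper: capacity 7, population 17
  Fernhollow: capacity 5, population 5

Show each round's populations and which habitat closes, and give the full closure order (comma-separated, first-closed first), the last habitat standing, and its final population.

Closure order: Juniper, Elkhorn, Hollowpine, Cedarfen, Fernhollow
Last habitat: Ashgrove with 64 animals

Round 1: Ashgrove=6 Cedarfen=14 Elkhorn=15 Fernhollow=5 Hollowpine=7 Juniper=17 → close Juniper (overflow 10)
  17÷5 = 3 each, +1 to first 2
Round 2: Ashgrove=10 Cedarfen=18 Elkhorn=18 Fernhollow=8 Hollowpine=10 → close Elkhorn (overflow 11)
  18÷4 = 4 each, +1 to first 2
Round 3: Ashgrove=15 Cedarfen=23 Fernhollow=12 Hollowpine=14 → close Hollowpine (overflow 9)
  14÷3 = 4 each, +1 to first 2
Round 4: Ashgrove=20 Cedarfen=28 Fernhollow=16 → close Cedarfen (overflow 13)
  28÷2 = 14 each, +1 to first 0
Round 5: Ashgrove=34 Fernhollow=30 → close Fernhollow (overflow 25)
  30÷1 = 30 each, +1 to first 0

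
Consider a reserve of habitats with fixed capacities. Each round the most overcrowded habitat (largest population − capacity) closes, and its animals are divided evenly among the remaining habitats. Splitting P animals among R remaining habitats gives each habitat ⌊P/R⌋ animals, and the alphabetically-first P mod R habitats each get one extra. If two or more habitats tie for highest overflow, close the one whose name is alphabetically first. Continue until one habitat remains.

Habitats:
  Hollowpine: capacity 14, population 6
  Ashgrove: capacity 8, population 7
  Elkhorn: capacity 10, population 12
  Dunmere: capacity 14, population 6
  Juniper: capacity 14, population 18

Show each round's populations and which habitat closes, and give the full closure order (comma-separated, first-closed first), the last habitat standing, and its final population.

Closure order: Juniper, Elkhorn, Ashgrove, Dunmere
Last habitat: Hollowpine with 49 animals

Round 1: Ashgrove=7 Dunmere=6 Elkhorn=12 Hollowpine=6 Juniper=18 → close Juniper (overflow 4)
  18÷4 = 4 each, +1 to first 2
Round 2: Ashgrove=12 Dunmere=11 Elkhorn=16 Hollowpine=10 → close Elkhorn (overflow 6)
  16÷3 = 5 each, +1 to first 1
Round 3: Ashgrove=18 Dunmere=16 Hollowpine=15 → close Ashgrove (overflow 10)
  18÷2 = 9 each, +1 to first 0
Round 4: Dunmere=25 Hollowpine=24 → close Dunmere (overflow 11)
  25÷1 = 25 each, +1 to first 0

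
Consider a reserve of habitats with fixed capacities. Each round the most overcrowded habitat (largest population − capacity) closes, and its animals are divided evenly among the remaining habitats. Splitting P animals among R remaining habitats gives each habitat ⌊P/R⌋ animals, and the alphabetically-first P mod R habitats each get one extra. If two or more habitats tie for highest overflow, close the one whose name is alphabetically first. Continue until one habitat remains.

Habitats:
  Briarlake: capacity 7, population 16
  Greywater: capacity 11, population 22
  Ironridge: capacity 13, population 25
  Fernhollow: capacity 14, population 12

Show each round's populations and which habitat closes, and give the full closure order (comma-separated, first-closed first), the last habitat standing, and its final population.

Round 1: Briarlake=16 Fernhollow=12 Greywater=22 Ironridge=25 → close Ironridge (overflow 12)
  25÷3 = 8 each, +1 to first 1
Round 2: Briarlake=25 Fernhollow=20 Greywater=30 → close Greywater (overflow 19)
  30÷2 = 15 each, +1 to first 0
Round 3: Briarlake=40 Fernhollow=35 → close Briarlake (overflow 33)
  40÷1 = 40 each, +1 to first 0

Closure order: Ironridge, Greywater, Briarlake
Last habitat: Fernhollow with 75 animals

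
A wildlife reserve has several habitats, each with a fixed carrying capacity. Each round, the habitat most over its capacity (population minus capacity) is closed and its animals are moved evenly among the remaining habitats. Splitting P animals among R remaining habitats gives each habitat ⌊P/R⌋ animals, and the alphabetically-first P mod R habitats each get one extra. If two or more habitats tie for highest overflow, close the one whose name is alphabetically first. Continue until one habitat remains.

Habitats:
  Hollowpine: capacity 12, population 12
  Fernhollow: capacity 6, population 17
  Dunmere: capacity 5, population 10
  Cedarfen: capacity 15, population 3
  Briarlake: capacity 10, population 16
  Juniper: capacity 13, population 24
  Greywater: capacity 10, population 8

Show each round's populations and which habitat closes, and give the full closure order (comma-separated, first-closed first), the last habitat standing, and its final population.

Round 1: Briarlake=16 Cedarfen=3 Dunmere=10 Fernhollow=17 Greywater=8 Hollowpine=12 Juniper=24 → close Fernhollow (overflow 11)
  17÷6 = 2 each, +1 to first 5
Round 2: Briarlake=19 Cedarfen=6 Dunmere=13 Greywater=11 Hollowpine=15 Juniper=26 → close Juniper (overflow 13)
  26÷5 = 5 each, +1 to first 1
Round 3: Briarlake=25 Cedarfen=11 Dunmere=18 Greywater=16 Hollowpine=20 → close Briarlake (overflow 15)
  25÷4 = 6 each, +1 to first 1
Round 4: Cedarfen=18 Dunmere=24 Greywater=22 Hollowpine=26 → close Dunmere (overflow 19)
  24÷3 = 8 each, +1 to first 0
Round 5: Cedarfen=26 Greywater=30 Hollowpine=34 → close Hollowpine (overflow 22)
  34÷2 = 17 each, +1 to first 0
Round 6: Cedarfen=43 Greywater=47 → close Greywater (overflow 37)
  47÷1 = 47 each, +1 to first 0

Closure order: Fernhollow, Juniper, Briarlake, Dunmere, Hollowpine, Greywater
Last habitat: Cedarfen with 90 animals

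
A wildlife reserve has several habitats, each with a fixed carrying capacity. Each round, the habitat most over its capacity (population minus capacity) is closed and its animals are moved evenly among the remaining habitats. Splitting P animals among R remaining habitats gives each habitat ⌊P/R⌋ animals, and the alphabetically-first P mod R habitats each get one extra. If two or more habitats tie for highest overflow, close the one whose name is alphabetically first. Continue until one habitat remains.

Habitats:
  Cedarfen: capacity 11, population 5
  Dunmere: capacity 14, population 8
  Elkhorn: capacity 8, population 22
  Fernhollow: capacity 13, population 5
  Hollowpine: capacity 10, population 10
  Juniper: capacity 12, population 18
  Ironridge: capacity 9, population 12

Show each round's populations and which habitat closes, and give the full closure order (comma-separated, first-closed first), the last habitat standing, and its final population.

Closure order: Elkhorn, Juniper, Ironridge, Hollowpine, Cedarfen, Dunmere
Last habitat: Fernhollow with 80 animals

Round 1: Cedarfen=5 Dunmere=8 Elkhorn=22 Fernhollow=5 Hollowpine=10 Ironridge=12 Juniper=18 → close Elkhorn (overflow 14)
  22÷6 = 3 each, +1 to first 4
Round 2: Cedarfen=9 Dunmere=12 Fernhollow=9 Hollowpine=14 Ironridge=15 Juniper=21 → close Juniper (overflow 9)
  21÷5 = 4 each, +1 to first 1
Round 3: Cedarfen=14 Dunmere=16 Fernhollow=13 Hollowpine=18 Ironridge=19 → close Ironridge (overflow 10)
  19÷4 = 4 each, +1 to first 3
Round 4: Cedarfen=19 Dunmere=21 Fernhollow=18 Hollowpine=22 → close Hollowpine (overflow 12)
  22÷3 = 7 each, +1 to first 1
Round 5: Cedarfen=27 Dunmere=28 Fernhollow=25 → close Cedarfen (overflow 16)
  27÷2 = 13 each, +1 to first 1
Round 6: Dunmere=42 Fernhollow=38 → close Dunmere (overflow 28)
  42÷1 = 42 each, +1 to first 0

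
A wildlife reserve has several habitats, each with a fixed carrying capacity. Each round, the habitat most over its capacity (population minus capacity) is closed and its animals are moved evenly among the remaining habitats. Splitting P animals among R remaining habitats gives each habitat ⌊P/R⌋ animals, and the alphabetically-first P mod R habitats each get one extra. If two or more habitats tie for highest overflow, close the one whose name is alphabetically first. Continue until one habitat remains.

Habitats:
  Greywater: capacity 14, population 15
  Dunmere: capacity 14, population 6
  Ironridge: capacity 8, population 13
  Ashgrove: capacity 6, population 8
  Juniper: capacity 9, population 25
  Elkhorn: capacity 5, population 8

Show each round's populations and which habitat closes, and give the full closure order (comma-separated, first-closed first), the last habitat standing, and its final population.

Closure order: Juniper, Ironridge, Ashgrove, Elkhorn, Greywater
Last habitat: Dunmere with 75 animals

Round 1: Ashgrove=8 Dunmere=6 Elkhorn=8 Greywater=15 Ironridge=13 Juniper=25 → close Juniper (overflow 16)
  25÷5 = 5 each, +1 to first 0
Round 2: Ashgrove=13 Dunmere=11 Elkhorn=13 Greywater=20 Ironridge=18 → close Ironridge (overflow 10)
  18÷4 = 4 each, +1 to first 2
Round 3: Ashgrove=18 Dunmere=16 Elkhorn=17 Greywater=24 → close Ashgrove (overflow 12)
  18÷3 = 6 each, +1 to first 0
Round 4: Dunmere=22 Elkhorn=23 Greywater=30 → close Elkhorn (overflow 18)
  23÷2 = 11 each, +1 to first 1
Round 5: Dunmere=34 Greywater=41 → close Greywater (overflow 27)
  41÷1 = 41 each, +1 to first 0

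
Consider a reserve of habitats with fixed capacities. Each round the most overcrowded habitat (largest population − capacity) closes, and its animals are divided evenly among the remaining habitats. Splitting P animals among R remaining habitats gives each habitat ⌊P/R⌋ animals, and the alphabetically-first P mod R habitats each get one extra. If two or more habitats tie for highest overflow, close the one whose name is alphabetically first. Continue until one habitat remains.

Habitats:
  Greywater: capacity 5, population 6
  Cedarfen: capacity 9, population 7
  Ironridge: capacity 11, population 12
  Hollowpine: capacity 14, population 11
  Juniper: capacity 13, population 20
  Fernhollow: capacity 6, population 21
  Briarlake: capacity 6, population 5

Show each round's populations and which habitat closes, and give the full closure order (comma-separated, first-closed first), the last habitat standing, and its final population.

Round 1: Briarlake=5 Cedarfen=7 Fernhollow=21 Greywater=6 Hollowpine=11 Ironridge=12 Juniper=20 → close Fernhollow (overflow 15)
  21÷6 = 3 each, +1 to first 3
Round 2: Briarlake=9 Cedarfen=11 Greywater=10 Hollowpine=14 Ironridge=15 Juniper=23 → close Juniper (overflow 10)
  23÷5 = 4 each, +1 to first 3
Round 3: Briarlake=14 Cedarfen=16 Greywater=15 Hollowpine=18 Ironridge=19 → close Greywater (overflow 10)
  15÷4 = 3 each, +1 to first 3
Round 4: Briarlake=18 Cedarfen=20 Hollowpine=22 Ironridge=22 → close Briarlake (overflow 12)
  18÷3 = 6 each, +1 to first 0
Round 5: Cedarfen=26 Hollowpine=28 Ironridge=28 → close Cedarfen (overflow 17)
  26÷2 = 13 each, +1 to first 0
Round 6: Hollowpine=41 Ironridge=41 → close Ironridge (overflow 30)
  41÷1 = 41 each, +1 to first 0

Closure order: Fernhollow, Juniper, Greywater, Briarlake, Cedarfen, Ironridge
Last habitat: Hollowpine with 82 animals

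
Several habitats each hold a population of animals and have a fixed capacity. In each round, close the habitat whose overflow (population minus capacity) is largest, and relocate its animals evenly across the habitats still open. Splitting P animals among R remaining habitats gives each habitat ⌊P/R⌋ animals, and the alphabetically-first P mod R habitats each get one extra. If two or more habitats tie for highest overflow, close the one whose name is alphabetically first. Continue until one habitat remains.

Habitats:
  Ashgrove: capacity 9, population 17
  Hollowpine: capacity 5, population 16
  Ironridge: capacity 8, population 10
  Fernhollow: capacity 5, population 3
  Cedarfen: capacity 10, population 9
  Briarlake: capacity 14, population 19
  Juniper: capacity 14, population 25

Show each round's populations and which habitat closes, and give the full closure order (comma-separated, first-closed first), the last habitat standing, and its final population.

Closure order: Hollowpine, Juniper, Ashgrove, Briarlake, Cedarfen, Ironridge
Last habitat: Fernhollow with 99 animals

Round 1: Ashgrove=17 Briarlake=19 Cedarfen=9 Fernhollow=3 Hollowpine=16 Ironridge=10 Juniper=25 → close Hollowpine (overflow 11)
  16÷6 = 2 each, +1 to first 4
Round 2: Ashgrove=20 Briarlake=22 Cedarfen=12 Fernhollow=6 Ironridge=12 Juniper=27 → close Juniper (overflow 13)
  27÷5 = 5 each, +1 to first 2
Round 3: Ashgrove=26 Briarlake=28 Cedarfen=17 Fernhollow=11 Ironridge=17 → close Ashgrove (overflow 17)
  26÷4 = 6 each, +1 to first 2
Round 4: Briarlake=35 Cedarfen=24 Fernhollow=17 Ironridge=23 → close Briarlake (overflow 21)
  35÷3 = 11 each, +1 to first 2
Round 5: Cedarfen=36 Fernhollow=29 Ironridge=34 → close Cedarfen (overflow 26)
  36÷2 = 18 each, +1 to first 0
Round 6: Fernhollow=47 Ironridge=52 → close Ironridge (overflow 44)
  52÷1 = 52 each, +1 to first 0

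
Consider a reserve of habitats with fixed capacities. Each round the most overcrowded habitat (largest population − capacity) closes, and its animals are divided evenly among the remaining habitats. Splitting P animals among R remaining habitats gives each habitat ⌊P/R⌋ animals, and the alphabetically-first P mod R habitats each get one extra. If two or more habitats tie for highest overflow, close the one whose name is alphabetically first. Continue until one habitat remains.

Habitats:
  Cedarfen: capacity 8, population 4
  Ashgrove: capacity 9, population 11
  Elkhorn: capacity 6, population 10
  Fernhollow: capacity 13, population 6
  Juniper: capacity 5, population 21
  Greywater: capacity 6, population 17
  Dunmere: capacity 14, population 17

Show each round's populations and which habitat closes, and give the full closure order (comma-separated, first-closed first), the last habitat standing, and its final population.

Closure order: Juniper, Greywater, Dunmere, Ashgrove, Elkhorn, Cedarfen
Last habitat: Fernhollow with 86 animals

Round 1: Ashgrove=11 Cedarfen=4 Dunmere=17 Elkhorn=10 Fernhollow=6 Greywater=17 Juniper=21 → close Juniper (overflow 16)
  21÷6 = 3 each, +1 to first 3
Round 2: Ashgrove=15 Cedarfen=8 Dunmere=21 Elkhorn=13 Fernhollow=9 Greywater=20 → close Greywater (overflow 14)
  20÷5 = 4 each, +1 to first 0
Round 3: Ashgrove=19 Cedarfen=12 Dunmere=25 Elkhorn=17 Fernhollow=13 → close Dunmere (overflow 11)
  25÷4 = 6 each, +1 to first 1
Round 4: Ashgrove=26 Cedarfen=18 Elkhorn=23 Fernhollow=19 → close Ashgrove (overflow 17)
  26÷3 = 8 each, +1 to first 2
Round 5: Cedarfen=27 Elkhorn=32 Fernhollow=27 → close Elkhorn (overflow 26)
  32÷2 = 16 each, +1 to first 0
Round 6: Cedarfen=43 Fernhollow=43 → close Cedarfen (overflow 35)
  43÷1 = 43 each, +1 to first 0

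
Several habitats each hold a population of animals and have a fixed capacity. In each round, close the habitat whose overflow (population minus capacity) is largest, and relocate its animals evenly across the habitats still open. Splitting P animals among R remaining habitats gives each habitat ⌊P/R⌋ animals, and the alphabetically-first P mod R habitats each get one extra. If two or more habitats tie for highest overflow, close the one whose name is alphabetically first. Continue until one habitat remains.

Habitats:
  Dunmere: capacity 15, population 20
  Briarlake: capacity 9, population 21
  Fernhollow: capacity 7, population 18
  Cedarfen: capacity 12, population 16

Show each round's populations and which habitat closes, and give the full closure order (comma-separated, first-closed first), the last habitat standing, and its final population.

Closure order: Briarlake, Fernhollow, Cedarfen
Last habitat: Dunmere with 75 animals

Round 1: Briarlake=21 Cedarfen=16 Dunmere=20 Fernhollow=18 → close Briarlake (overflow 12)
  21÷3 = 7 each, +1 to first 0
Round 2: Cedarfen=23 Dunmere=27 Fernhollow=25 → close Fernhollow (overflow 18)
  25÷2 = 12 each, +1 to first 1
Round 3: Cedarfen=36 Dunmere=39 → close Cedarfen (overflow 24)
  36÷1 = 36 each, +1 to first 0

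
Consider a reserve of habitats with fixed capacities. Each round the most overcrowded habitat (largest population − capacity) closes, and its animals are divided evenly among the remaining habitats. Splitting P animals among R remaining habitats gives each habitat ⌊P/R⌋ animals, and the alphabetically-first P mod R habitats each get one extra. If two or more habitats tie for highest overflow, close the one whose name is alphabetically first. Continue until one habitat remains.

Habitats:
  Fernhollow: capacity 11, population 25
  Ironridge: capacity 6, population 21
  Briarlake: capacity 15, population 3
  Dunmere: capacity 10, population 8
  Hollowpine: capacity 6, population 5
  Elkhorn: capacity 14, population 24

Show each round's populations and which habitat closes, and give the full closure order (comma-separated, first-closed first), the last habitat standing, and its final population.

Round 1: Briarlake=3 Dunmere=8 Elkhorn=24 Fernhollow=25 Hollowpine=5 Ironridge=21 → close Ironridge (overflow 15)
  21÷5 = 4 each, +1 to first 1
Round 2: Briarlake=8 Dunmere=12 Elkhorn=28 Fernhollow=29 Hollowpine=9 → close Fernhollow (overflow 18)
  29÷4 = 7 each, +1 to first 1
Round 3: Briarlake=16 Dunmere=19 Elkhorn=35 Hollowpine=16 → close Elkhorn (overflow 21)
  35÷3 = 11 each, +1 to first 2
Round 4: Briarlake=28 Dunmere=31 Hollowpine=27 → close Dunmere (overflow 21)
  31÷2 = 15 each, +1 to first 1
Round 5: Briarlake=44 Hollowpine=42 → close Hollowpine (overflow 36)
  42÷1 = 42 each, +1 to first 0

Closure order: Ironridge, Fernhollow, Elkhorn, Dunmere, Hollowpine
Last habitat: Briarlake with 86 animals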